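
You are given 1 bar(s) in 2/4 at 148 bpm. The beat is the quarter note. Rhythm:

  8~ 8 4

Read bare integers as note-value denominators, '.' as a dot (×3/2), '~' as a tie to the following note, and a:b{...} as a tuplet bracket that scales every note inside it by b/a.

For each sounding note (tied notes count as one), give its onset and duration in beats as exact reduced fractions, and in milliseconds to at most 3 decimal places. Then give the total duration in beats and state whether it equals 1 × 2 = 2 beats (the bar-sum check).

1) 0.0ms=0b +405.405ms=1b
2) 405.405ms=1b +405.405ms=1b
Σ=2b of 2 (148bpm 2/4) — PASS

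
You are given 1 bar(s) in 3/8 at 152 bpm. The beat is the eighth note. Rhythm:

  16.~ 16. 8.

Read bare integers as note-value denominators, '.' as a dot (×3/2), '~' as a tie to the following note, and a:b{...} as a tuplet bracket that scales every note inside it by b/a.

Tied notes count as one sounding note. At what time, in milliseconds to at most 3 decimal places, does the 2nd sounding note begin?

1. 0.0ms @ 0 + 592.105ms (3/2)
2. 592.105ms @ 3/2 + 592.105ms (3/2)

note 2 onset = 3/2b = 592.105ms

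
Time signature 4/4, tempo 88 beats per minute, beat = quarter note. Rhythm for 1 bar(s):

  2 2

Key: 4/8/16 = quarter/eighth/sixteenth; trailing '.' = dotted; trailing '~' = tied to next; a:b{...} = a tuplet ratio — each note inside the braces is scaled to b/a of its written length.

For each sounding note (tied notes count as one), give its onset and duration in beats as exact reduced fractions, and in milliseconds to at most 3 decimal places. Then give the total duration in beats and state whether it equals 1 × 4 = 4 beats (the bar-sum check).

1) 0.0ms=0b +1363.636ms=2b
2) 1363.636ms=2b +1363.636ms=2b
Σ=4b of 4 (88bpm 4/4) — PASS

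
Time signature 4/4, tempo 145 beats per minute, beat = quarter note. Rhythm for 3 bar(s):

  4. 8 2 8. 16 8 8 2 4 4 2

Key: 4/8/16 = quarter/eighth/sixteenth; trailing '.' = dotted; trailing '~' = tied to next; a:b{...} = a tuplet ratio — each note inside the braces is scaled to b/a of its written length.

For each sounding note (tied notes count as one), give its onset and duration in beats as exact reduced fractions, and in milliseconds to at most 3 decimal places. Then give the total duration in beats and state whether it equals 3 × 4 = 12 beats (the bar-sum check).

1) 0.0ms=0b +620.69ms=3/2b
2) 620.69ms=3/2b +206.897ms=1/2b
3) 827.586ms=2b +827.586ms=2b
4) 1655.172ms=4b +310.345ms=3/4b
5) 1965.517ms=19/4b +103.448ms=1/4b
6) 2068.966ms=5b +206.897ms=1/2b
7) 2275.862ms=11/2b +206.897ms=1/2b
8) 2482.759ms=6b +827.586ms=2b
9) 3310.345ms=8b +413.793ms=1b
10) 3724.138ms=9b +413.793ms=1b
11) 4137.931ms=10b +827.586ms=2b
Σ=12b of 12 (145bpm 4/4) — PASS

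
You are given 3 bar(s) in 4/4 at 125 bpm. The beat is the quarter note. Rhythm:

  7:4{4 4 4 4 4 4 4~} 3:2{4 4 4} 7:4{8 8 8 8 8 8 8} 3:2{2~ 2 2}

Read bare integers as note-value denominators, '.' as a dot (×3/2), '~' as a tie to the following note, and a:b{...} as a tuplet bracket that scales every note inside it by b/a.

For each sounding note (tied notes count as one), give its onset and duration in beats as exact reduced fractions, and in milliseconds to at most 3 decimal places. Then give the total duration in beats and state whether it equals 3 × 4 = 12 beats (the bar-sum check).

1) 0.0ms=0b +274.286ms=4/7b
2) 274.286ms=4/7b +274.286ms=4/7b
3) 548.571ms=8/7b +274.286ms=4/7b
4) 822.857ms=12/7b +274.286ms=4/7b
5) 1097.143ms=16/7b +274.286ms=4/7b
6) 1371.429ms=20/7b +274.286ms=4/7b
7) 1645.714ms=24/7b +594.286ms=26/21b
8) 2240.0ms=14/3b +320.0ms=2/3b
9) 2560.0ms=16/3b +320.0ms=2/3b
10) 2880.0ms=6b +137.143ms=2/7b
11) 3017.143ms=44/7b +137.143ms=2/7b
12) 3154.286ms=46/7b +137.143ms=2/7b
13) 3291.429ms=48/7b +137.143ms=2/7b
14) 3428.571ms=50/7b +137.143ms=2/7b
15) 3565.714ms=52/7b +137.143ms=2/7b
16) 3702.857ms=54/7b +137.143ms=2/7b
17) 3840.0ms=8b +1280.0ms=8/3b
18) 5120.0ms=32/3b +640.0ms=4/3b
Σ=12b of 12 (125bpm 4/4) — PASS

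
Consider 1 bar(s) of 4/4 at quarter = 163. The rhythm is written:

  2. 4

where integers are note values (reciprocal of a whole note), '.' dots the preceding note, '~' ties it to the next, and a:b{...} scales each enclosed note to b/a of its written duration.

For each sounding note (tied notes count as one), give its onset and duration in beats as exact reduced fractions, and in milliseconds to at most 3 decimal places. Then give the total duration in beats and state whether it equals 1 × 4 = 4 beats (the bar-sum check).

1) 0.0ms=0b +1104.294ms=3b
2) 1104.294ms=3b +368.098ms=1b
Σ=4b of 4 (163bpm 4/4) — PASS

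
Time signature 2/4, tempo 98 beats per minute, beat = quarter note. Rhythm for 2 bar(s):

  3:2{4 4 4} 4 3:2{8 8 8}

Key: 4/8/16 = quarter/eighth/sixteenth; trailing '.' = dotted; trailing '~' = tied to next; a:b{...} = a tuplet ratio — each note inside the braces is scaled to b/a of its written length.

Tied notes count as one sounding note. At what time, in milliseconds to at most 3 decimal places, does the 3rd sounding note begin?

note 3 onset = 4/3b = 816.327ms

1. 0.0ms @ 0 + 408.163ms (2/3)
2. 408.163ms @ 2/3 + 408.163ms (2/3)
3. 816.327ms @ 4/3 + 408.163ms (2/3)
4. 1224.49ms @ 2 + 612.245ms (1)
5. 1836.735ms @ 3 + 204.082ms (1/3)
6. 2040.816ms @ 10/3 + 204.082ms (1/3)
7. 2244.898ms @ 11/3 + 204.082ms (1/3)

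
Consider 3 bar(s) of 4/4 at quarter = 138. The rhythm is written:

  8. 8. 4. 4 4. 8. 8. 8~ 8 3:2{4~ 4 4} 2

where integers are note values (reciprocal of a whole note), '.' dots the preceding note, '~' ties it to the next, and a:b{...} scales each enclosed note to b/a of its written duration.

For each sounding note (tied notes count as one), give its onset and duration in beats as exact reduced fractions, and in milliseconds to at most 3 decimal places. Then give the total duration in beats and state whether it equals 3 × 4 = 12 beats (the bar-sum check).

1) 0.0ms=0b +326.087ms=3/4b
2) 326.087ms=3/4b +326.087ms=3/4b
3) 652.174ms=3/2b +652.174ms=3/2b
4) 1304.348ms=3b +434.783ms=1b
5) 1739.13ms=4b +652.174ms=3/2b
6) 2391.304ms=11/2b +326.087ms=3/4b
7) 2717.391ms=25/4b +326.087ms=3/4b
8) 3043.478ms=7b +434.783ms=1b
9) 3478.261ms=8b +579.71ms=4/3b
10) 4057.971ms=28/3b +289.855ms=2/3b
11) 4347.826ms=10b +869.565ms=2b
Σ=12b of 12 (138bpm 4/4) — PASS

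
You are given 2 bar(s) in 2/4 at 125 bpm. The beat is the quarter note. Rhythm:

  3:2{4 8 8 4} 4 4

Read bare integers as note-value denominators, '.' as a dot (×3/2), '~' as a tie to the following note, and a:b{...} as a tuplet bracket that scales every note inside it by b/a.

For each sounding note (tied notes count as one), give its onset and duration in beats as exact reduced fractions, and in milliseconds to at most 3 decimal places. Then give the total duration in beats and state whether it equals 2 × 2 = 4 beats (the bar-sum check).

1) 0.0ms=0b +320.0ms=2/3b
2) 320.0ms=2/3b +160.0ms=1/3b
3) 480.0ms=1b +160.0ms=1/3b
4) 640.0ms=4/3b +320.0ms=2/3b
5) 960.0ms=2b +480.0ms=1b
6) 1440.0ms=3b +480.0ms=1b
Σ=4b of 4 (125bpm 2/4) — PASS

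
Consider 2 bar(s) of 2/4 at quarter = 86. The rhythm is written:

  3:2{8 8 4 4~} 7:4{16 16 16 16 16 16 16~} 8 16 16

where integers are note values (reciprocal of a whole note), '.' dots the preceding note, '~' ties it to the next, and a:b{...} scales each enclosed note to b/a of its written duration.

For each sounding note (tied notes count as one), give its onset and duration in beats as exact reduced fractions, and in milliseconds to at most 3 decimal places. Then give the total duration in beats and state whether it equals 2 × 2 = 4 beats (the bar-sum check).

1) 0.0ms=0b +232.558ms=1/3b
2) 232.558ms=1/3b +232.558ms=1/3b
3) 465.116ms=2/3b +465.116ms=2/3b
4) 930.233ms=4/3b +564.784ms=17/21b
5) 1495.017ms=15/7b +99.668ms=1/7b
6) 1594.684ms=16/7b +99.668ms=1/7b
7) 1694.352ms=17/7b +99.668ms=1/7b
8) 1794.02ms=18/7b +99.668ms=1/7b
9) 1893.688ms=19/7b +99.668ms=1/7b
10) 1993.355ms=20/7b +448.505ms=9/14b
11) 2441.86ms=7/2b +174.419ms=1/4b
12) 2616.279ms=15/4b +174.419ms=1/4b
Σ=4b of 4 (86bpm 2/4) — PASS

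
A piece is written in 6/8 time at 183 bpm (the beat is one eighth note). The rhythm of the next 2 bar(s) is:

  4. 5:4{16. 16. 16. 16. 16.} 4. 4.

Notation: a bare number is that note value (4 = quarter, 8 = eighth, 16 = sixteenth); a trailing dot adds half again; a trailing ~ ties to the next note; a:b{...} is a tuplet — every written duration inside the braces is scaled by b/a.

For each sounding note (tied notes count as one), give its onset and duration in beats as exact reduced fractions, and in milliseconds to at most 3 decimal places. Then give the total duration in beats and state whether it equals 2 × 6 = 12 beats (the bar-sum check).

1) 0.0ms=0b +983.607ms=3b
2) 983.607ms=3b +196.721ms=3/5b
3) 1180.328ms=18/5b +196.721ms=3/5b
4) 1377.049ms=21/5b +196.721ms=3/5b
5) 1573.77ms=24/5b +196.721ms=3/5b
6) 1770.492ms=27/5b +196.721ms=3/5b
7) 1967.213ms=6b +983.607ms=3b
8) 2950.82ms=9b +983.607ms=3b
Σ=12b of 12 (183bpm 6/8) — PASS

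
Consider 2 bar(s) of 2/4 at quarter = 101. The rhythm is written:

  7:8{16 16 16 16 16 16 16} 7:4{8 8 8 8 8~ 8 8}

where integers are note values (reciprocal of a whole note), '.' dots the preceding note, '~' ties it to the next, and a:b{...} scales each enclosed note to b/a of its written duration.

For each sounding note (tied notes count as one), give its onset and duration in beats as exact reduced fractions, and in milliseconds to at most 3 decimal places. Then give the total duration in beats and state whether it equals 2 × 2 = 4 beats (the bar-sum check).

1) 0.0ms=0b +169.731ms=2/7b
2) 169.731ms=2/7b +169.731ms=2/7b
3) 339.463ms=4/7b +169.731ms=2/7b
4) 509.194ms=6/7b +169.731ms=2/7b
5) 678.925ms=8/7b +169.731ms=2/7b
6) 848.656ms=10/7b +169.731ms=2/7b
7) 1018.388ms=12/7b +169.731ms=2/7b
8) 1188.119ms=2b +169.731ms=2/7b
9) 1357.85ms=16/7b +169.731ms=2/7b
10) 1527.581ms=18/7b +169.731ms=2/7b
11) 1697.313ms=20/7b +169.731ms=2/7b
12) 1867.044ms=22/7b +339.463ms=4/7b
13) 2206.506ms=26/7b +169.731ms=2/7b
Σ=4b of 4 (101bpm 2/4) — PASS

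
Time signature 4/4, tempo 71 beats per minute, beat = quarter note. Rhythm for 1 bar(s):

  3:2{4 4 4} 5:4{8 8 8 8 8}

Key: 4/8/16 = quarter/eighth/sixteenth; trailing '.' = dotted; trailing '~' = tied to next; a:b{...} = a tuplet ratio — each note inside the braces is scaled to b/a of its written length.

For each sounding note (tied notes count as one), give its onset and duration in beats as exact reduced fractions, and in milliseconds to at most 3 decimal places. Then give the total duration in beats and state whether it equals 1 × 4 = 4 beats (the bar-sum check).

1) 0.0ms=0b +563.38ms=2/3b
2) 563.38ms=2/3b +563.38ms=2/3b
3) 1126.761ms=4/3b +563.38ms=2/3b
4) 1690.141ms=2b +338.028ms=2/5b
5) 2028.169ms=12/5b +338.028ms=2/5b
6) 2366.197ms=14/5b +338.028ms=2/5b
7) 2704.225ms=16/5b +338.028ms=2/5b
8) 3042.254ms=18/5b +338.028ms=2/5b
Σ=4b of 4 (71bpm 4/4) — PASS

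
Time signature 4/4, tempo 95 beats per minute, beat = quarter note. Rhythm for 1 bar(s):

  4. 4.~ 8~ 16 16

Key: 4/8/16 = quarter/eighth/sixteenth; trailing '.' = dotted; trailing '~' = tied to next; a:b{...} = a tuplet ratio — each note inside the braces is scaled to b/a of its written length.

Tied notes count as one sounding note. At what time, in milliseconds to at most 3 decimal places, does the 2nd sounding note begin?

note 2 onset = 3/2b = 947.368ms

1. 0.0ms @ 0 + 947.368ms (3/2)
2. 947.368ms @ 3/2 + 1421.053ms (9/4)
3. 2368.421ms @ 15/4 + 157.895ms (1/4)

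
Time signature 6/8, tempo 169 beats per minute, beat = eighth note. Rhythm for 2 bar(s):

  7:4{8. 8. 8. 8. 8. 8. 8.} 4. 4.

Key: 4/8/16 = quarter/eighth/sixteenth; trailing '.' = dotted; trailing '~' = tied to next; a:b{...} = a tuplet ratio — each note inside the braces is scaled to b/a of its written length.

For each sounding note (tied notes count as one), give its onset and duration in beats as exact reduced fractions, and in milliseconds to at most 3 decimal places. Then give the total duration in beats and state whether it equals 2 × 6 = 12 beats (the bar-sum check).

1) 0.0ms=0b +304.311ms=6/7b
2) 304.311ms=6/7b +304.311ms=6/7b
3) 608.622ms=12/7b +304.311ms=6/7b
4) 912.933ms=18/7b +304.311ms=6/7b
5) 1217.244ms=24/7b +304.311ms=6/7b
6) 1521.555ms=30/7b +304.311ms=6/7b
7) 1825.866ms=36/7b +304.311ms=6/7b
8) 2130.178ms=6b +1065.089ms=3b
9) 3195.266ms=9b +1065.089ms=3b
Σ=12b of 12 (169bpm 6/8) — PASS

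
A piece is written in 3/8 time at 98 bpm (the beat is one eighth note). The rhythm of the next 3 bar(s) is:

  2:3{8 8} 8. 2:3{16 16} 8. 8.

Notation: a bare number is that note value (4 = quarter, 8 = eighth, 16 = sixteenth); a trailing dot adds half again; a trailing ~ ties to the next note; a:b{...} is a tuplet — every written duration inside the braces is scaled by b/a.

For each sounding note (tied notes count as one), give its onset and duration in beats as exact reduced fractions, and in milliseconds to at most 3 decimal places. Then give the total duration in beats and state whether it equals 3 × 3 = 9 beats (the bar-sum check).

1) 0.0ms=0b +918.367ms=3/2b
2) 918.367ms=3/2b +918.367ms=3/2b
3) 1836.735ms=3b +918.367ms=3/2b
4) 2755.102ms=9/2b +459.184ms=3/4b
5) 3214.286ms=21/4b +459.184ms=3/4b
6) 3673.469ms=6b +918.367ms=3/2b
7) 4591.837ms=15/2b +918.367ms=3/2b
Σ=9b of 9 (98bpm 3/8) — PASS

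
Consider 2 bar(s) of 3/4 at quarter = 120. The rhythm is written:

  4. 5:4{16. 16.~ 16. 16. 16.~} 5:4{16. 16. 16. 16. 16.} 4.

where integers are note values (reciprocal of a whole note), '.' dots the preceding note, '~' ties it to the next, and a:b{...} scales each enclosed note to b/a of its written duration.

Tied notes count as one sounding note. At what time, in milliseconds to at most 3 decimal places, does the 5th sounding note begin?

note 5 onset = 27/10b = 1350.0ms

1. 0.0ms @ 0 + 750.0ms (3/2)
2. 750.0ms @ 3/2 + 150.0ms (3/10)
3. 900.0ms @ 9/5 + 300.0ms (3/5)
4. 1200.0ms @ 12/5 + 150.0ms (3/10)
5. 1350.0ms @ 27/10 + 300.0ms (3/5)
6. 1650.0ms @ 33/10 + 150.0ms (3/10)
7. 1800.0ms @ 18/5 + 150.0ms (3/10)
8. 1950.0ms @ 39/10 + 150.0ms (3/10)
9. 2100.0ms @ 21/5 + 150.0ms (3/10)
10. 2250.0ms @ 9/2 + 750.0ms (3/2)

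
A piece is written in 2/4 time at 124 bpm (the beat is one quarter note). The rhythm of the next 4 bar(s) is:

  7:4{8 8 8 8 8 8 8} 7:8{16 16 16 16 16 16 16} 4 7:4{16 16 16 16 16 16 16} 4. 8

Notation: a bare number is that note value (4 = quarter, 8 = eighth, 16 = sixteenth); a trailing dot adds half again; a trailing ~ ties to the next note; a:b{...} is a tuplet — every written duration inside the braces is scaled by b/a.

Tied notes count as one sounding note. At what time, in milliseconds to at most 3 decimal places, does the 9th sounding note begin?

1. 0.0ms @ 0 + 138.249ms (2/7)
2. 138.249ms @ 2/7 + 138.249ms (2/7)
3. 276.498ms @ 4/7 + 138.249ms (2/7)
4. 414.747ms @ 6/7 + 138.249ms (2/7)
5. 552.995ms @ 8/7 + 138.249ms (2/7)
6. 691.244ms @ 10/7 + 138.249ms (2/7)
7. 829.493ms @ 12/7 + 138.249ms (2/7)
8. 967.742ms @ 2 + 138.249ms (2/7)
9. 1105.991ms @ 16/7 + 138.249ms (2/7)
10. 1244.24ms @ 18/7 + 138.249ms (2/7)
11. 1382.488ms @ 20/7 + 138.249ms (2/7)
12. 1520.737ms @ 22/7 + 138.249ms (2/7)
13. 1658.986ms @ 24/7 + 138.249ms (2/7)
14. 1797.235ms @ 26/7 + 138.249ms (2/7)
15. 1935.484ms @ 4 + 483.871ms (1)
16. 2419.355ms @ 5 + 69.124ms (1/7)
17. 2488.479ms @ 36/7 + 69.124ms (1/7)
18. 2557.604ms @ 37/7 + 69.124ms (1/7)
19. 2626.728ms @ 38/7 + 69.124ms (1/7)
20. 2695.853ms @ 39/7 + 69.124ms (1/7)
21. 2764.977ms @ 40/7 + 69.124ms (1/7)
22. 2834.101ms @ 41/7 + 69.124ms (1/7)
23. 2903.226ms @ 6 + 725.806ms (3/2)
24. 3629.032ms @ 15/2 + 241.935ms (1/2)

note 9 onset = 16/7b = 1105.991ms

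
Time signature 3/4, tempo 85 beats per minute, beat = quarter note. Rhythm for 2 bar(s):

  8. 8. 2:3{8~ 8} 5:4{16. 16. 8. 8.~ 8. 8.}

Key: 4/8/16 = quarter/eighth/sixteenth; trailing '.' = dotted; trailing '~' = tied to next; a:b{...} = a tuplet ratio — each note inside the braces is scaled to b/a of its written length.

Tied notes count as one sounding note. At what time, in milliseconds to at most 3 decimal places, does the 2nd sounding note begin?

note 2 onset = 3/4b = 529.412ms

1. 0.0ms @ 0 + 529.412ms (3/4)
2. 529.412ms @ 3/4 + 529.412ms (3/4)
3. 1058.824ms @ 3/2 + 1058.824ms (3/2)
4. 2117.647ms @ 3 + 211.765ms (3/10)
5. 2329.412ms @ 33/10 + 211.765ms (3/10)
6. 2541.176ms @ 18/5 + 423.529ms (3/5)
7. 2964.706ms @ 21/5 + 847.059ms (6/5)
8. 3811.765ms @ 27/5 + 423.529ms (3/5)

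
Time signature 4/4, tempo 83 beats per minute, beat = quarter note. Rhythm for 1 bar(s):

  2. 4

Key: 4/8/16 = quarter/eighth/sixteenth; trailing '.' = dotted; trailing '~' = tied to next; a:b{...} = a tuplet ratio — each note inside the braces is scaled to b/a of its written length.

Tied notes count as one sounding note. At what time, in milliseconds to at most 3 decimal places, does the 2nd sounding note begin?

note 2 onset = 3b = 2168.675ms

1. 0.0ms @ 0 + 2168.675ms (3)
2. 2168.675ms @ 3 + 722.892ms (1)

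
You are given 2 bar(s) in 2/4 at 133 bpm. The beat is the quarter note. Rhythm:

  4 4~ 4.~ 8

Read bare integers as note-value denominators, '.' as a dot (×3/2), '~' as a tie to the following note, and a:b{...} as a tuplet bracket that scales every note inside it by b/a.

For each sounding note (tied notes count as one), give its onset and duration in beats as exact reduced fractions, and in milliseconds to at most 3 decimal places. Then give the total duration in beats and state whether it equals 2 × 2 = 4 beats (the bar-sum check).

1) 0.0ms=0b +451.128ms=1b
2) 451.128ms=1b +1353.383ms=3b
Σ=4b of 4 (133bpm 2/4) — PASS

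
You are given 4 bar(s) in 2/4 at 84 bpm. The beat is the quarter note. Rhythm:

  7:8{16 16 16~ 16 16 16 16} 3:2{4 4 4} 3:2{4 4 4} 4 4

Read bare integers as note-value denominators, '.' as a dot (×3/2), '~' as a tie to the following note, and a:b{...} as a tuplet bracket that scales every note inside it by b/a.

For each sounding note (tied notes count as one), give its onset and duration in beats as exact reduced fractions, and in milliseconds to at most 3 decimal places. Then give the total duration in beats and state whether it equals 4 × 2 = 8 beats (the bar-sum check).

1) 0.0ms=0b +204.082ms=2/7b
2) 204.082ms=2/7b +204.082ms=2/7b
3) 408.163ms=4/7b +408.163ms=4/7b
4) 816.327ms=8/7b +204.082ms=2/7b
5) 1020.408ms=10/7b +204.082ms=2/7b
6) 1224.49ms=12/7b +204.082ms=2/7b
7) 1428.571ms=2b +476.19ms=2/3b
8) 1904.762ms=8/3b +476.19ms=2/3b
9) 2380.952ms=10/3b +476.19ms=2/3b
10) 2857.143ms=4b +476.19ms=2/3b
11) 3333.333ms=14/3b +476.19ms=2/3b
12) 3809.524ms=16/3b +476.19ms=2/3b
13) 4285.714ms=6b +714.286ms=1b
14) 5000.0ms=7b +714.286ms=1b
Σ=8b of 8 (84bpm 2/4) — PASS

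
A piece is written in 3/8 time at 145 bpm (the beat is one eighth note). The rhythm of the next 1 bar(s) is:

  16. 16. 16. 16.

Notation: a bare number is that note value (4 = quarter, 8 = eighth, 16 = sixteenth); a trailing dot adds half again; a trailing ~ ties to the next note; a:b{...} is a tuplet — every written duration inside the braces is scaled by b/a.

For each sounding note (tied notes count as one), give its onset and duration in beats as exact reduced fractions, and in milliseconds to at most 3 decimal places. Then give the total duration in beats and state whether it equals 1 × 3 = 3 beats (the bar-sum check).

1) 0.0ms=0b +310.345ms=3/4b
2) 310.345ms=3/4b +310.345ms=3/4b
3) 620.69ms=3/2b +310.345ms=3/4b
4) 931.034ms=9/4b +310.345ms=3/4b
Σ=3b of 3 (145bpm 3/8) — PASS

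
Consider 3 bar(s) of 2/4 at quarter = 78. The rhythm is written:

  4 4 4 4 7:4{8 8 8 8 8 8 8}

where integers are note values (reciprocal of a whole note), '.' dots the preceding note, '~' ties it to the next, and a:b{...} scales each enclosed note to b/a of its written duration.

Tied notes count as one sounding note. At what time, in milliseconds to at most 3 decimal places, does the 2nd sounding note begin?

1. 0.0ms @ 0 + 769.231ms (1)
2. 769.231ms @ 1 + 769.231ms (1)
3. 1538.462ms @ 2 + 769.231ms (1)
4. 2307.692ms @ 3 + 769.231ms (1)
5. 3076.923ms @ 4 + 219.78ms (2/7)
6. 3296.703ms @ 30/7 + 219.78ms (2/7)
7. 3516.484ms @ 32/7 + 219.78ms (2/7)
8. 3736.264ms @ 34/7 + 219.78ms (2/7)
9. 3956.044ms @ 36/7 + 219.78ms (2/7)
10. 4175.824ms @ 38/7 + 219.78ms (2/7)
11. 4395.604ms @ 40/7 + 219.78ms (2/7)

note 2 onset = 1b = 769.231ms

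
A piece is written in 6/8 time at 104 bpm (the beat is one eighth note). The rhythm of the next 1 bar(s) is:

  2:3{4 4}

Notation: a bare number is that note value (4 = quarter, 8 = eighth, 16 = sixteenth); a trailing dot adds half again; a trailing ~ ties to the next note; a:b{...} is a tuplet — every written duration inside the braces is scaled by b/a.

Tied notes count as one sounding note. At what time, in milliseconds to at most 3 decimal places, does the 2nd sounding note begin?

note 2 onset = 3b = 1730.769ms

1. 0.0ms @ 0 + 1730.769ms (3)
2. 1730.769ms @ 3 + 1730.769ms (3)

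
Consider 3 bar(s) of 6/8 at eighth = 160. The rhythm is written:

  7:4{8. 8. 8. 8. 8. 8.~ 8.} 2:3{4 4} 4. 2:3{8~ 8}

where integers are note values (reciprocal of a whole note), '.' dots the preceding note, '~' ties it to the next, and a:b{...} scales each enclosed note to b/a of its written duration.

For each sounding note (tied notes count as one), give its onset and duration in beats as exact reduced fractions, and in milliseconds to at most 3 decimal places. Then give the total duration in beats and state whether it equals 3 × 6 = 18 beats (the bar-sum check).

1) 0.0ms=0b +321.429ms=6/7b
2) 321.429ms=6/7b +321.429ms=6/7b
3) 642.857ms=12/7b +321.429ms=6/7b
4) 964.286ms=18/7b +321.429ms=6/7b
5) 1285.714ms=24/7b +321.429ms=6/7b
6) 1607.143ms=30/7b +642.857ms=12/7b
7) 2250.0ms=6b +1125.0ms=3b
8) 3375.0ms=9b +1125.0ms=3b
9) 4500.0ms=12b +1125.0ms=3b
10) 5625.0ms=15b +1125.0ms=3b
Σ=18b of 18 (160bpm 6/8) — PASS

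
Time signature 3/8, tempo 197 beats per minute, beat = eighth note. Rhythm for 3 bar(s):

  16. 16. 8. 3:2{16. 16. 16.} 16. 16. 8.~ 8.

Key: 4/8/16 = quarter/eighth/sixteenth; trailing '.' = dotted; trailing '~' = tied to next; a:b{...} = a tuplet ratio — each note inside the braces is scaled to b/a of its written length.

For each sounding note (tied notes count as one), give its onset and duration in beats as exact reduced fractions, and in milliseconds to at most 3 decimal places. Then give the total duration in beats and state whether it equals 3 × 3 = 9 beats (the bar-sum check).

1) 0.0ms=0b +228.426ms=3/4b
2) 228.426ms=3/4b +228.426ms=3/4b
3) 456.853ms=3/2b +456.853ms=3/2b
4) 913.706ms=3b +152.284ms=1/2b
5) 1065.99ms=7/2b +152.284ms=1/2b
6) 1218.274ms=4b +152.284ms=1/2b
7) 1370.558ms=9/2b +228.426ms=3/4b
8) 1598.985ms=21/4b +228.426ms=3/4b
9) 1827.411ms=6b +913.706ms=3b
Σ=9b of 9 (197bpm 3/8) — PASS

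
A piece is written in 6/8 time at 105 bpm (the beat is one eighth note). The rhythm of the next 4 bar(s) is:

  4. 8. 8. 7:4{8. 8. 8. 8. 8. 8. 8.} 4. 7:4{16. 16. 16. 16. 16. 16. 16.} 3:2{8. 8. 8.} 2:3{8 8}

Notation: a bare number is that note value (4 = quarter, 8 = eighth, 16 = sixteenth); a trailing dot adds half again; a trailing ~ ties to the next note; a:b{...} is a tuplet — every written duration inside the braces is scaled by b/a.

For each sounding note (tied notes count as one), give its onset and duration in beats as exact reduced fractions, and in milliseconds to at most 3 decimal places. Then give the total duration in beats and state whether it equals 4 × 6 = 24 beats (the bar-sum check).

1) 0.0ms=0b +1714.286ms=3b
2) 1714.286ms=3b +857.143ms=3/2b
3) 2571.429ms=9/2b +857.143ms=3/2b
4) 3428.571ms=6b +489.796ms=6/7b
5) 3918.367ms=48/7b +489.796ms=6/7b
6) 4408.163ms=54/7b +489.796ms=6/7b
7) 4897.959ms=60/7b +489.796ms=6/7b
8) 5387.755ms=66/7b +489.796ms=6/7b
9) 5877.551ms=72/7b +489.796ms=6/7b
10) 6367.347ms=78/7b +489.796ms=6/7b
11) 6857.143ms=12b +1714.286ms=3b
12) 8571.429ms=15b +244.898ms=3/7b
13) 8816.327ms=108/7b +244.898ms=3/7b
14) 9061.224ms=111/7b +244.898ms=3/7b
15) 9306.122ms=114/7b +244.898ms=3/7b
16) 9551.02ms=117/7b +244.898ms=3/7b
17) 9795.918ms=120/7b +244.898ms=3/7b
18) 10040.816ms=123/7b +244.898ms=3/7b
19) 10285.714ms=18b +571.429ms=1b
20) 10857.143ms=19b +571.429ms=1b
21) 11428.571ms=20b +571.429ms=1b
22) 12000.0ms=21b +857.143ms=3/2b
23) 12857.143ms=45/2b +857.143ms=3/2b
Σ=24b of 24 (105bpm 6/8) — PASS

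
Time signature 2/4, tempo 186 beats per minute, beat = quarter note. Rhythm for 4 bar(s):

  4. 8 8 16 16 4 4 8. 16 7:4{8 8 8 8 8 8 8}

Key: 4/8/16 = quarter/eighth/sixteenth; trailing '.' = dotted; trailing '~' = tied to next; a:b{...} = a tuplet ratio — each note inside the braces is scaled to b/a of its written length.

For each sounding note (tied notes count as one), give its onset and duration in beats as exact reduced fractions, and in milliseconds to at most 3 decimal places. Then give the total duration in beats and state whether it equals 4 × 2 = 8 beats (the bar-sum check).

1) 0.0ms=0b +483.871ms=3/2b
2) 483.871ms=3/2b +161.29ms=1/2b
3) 645.161ms=2b +161.29ms=1/2b
4) 806.452ms=5/2b +80.645ms=1/4b
5) 887.097ms=11/4b +80.645ms=1/4b
6) 967.742ms=3b +322.581ms=1b
7) 1290.323ms=4b +322.581ms=1b
8) 1612.903ms=5b +241.935ms=3/4b
9) 1854.839ms=23/4b +80.645ms=1/4b
10) 1935.484ms=6b +92.166ms=2/7b
11) 2027.65ms=44/7b +92.166ms=2/7b
12) 2119.816ms=46/7b +92.166ms=2/7b
13) 2211.982ms=48/7b +92.166ms=2/7b
14) 2304.147ms=50/7b +92.166ms=2/7b
15) 2396.313ms=52/7b +92.166ms=2/7b
16) 2488.479ms=54/7b +92.166ms=2/7b
Σ=8b of 8 (186bpm 2/4) — PASS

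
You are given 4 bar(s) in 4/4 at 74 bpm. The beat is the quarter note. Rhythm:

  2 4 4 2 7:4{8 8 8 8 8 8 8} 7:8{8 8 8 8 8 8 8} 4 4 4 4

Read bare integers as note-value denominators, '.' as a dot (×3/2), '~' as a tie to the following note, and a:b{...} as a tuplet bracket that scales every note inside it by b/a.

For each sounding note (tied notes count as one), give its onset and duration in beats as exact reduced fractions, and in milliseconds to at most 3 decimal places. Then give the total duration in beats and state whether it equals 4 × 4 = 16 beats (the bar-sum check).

1) 0.0ms=0b +1621.622ms=2b
2) 1621.622ms=2b +810.811ms=1b
3) 2432.432ms=3b +810.811ms=1b
4) 3243.243ms=4b +1621.622ms=2b
5) 4864.865ms=6b +231.66ms=2/7b
6) 5096.525ms=44/7b +231.66ms=2/7b
7) 5328.185ms=46/7b +231.66ms=2/7b
8) 5559.846ms=48/7b +231.66ms=2/7b
9) 5791.506ms=50/7b +231.66ms=2/7b
10) 6023.166ms=52/7b +231.66ms=2/7b
11) 6254.826ms=54/7b +231.66ms=2/7b
12) 6486.486ms=8b +463.32ms=4/7b
13) 6949.807ms=60/7b +463.32ms=4/7b
14) 7413.127ms=64/7b +463.32ms=4/7b
15) 7876.448ms=68/7b +463.32ms=4/7b
16) 8339.768ms=72/7b +463.32ms=4/7b
17) 8803.089ms=76/7b +463.32ms=4/7b
18) 9266.409ms=80/7b +463.32ms=4/7b
19) 9729.73ms=12b +810.811ms=1b
20) 10540.541ms=13b +810.811ms=1b
21) 11351.351ms=14b +810.811ms=1b
22) 12162.162ms=15b +810.811ms=1b
Σ=16b of 16 (74bpm 4/4) — PASS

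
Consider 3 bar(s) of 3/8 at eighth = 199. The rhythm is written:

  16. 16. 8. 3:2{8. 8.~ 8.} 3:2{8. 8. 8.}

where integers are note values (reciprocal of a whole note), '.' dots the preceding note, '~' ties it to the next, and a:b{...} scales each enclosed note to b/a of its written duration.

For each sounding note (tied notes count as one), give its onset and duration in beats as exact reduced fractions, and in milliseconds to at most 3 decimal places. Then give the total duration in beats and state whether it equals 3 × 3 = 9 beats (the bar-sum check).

1) 0.0ms=0b +226.131ms=3/4b
2) 226.131ms=3/4b +226.131ms=3/4b
3) 452.261ms=3/2b +452.261ms=3/2b
4) 904.523ms=3b +301.508ms=1b
5) 1206.03ms=4b +603.015ms=2b
6) 1809.045ms=6b +301.508ms=1b
7) 2110.553ms=7b +301.508ms=1b
8) 2412.06ms=8b +301.508ms=1b
Σ=9b of 9 (199bpm 3/8) — PASS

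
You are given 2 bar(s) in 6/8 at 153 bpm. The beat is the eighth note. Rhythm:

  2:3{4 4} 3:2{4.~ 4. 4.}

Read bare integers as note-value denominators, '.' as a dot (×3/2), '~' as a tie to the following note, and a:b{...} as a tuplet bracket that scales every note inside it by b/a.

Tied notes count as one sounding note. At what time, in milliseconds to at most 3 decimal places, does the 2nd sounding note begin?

note 2 onset = 3b = 1176.471ms

1. 0.0ms @ 0 + 1176.471ms (3)
2. 1176.471ms @ 3 + 1176.471ms (3)
3. 2352.941ms @ 6 + 1568.627ms (4)
4. 3921.569ms @ 10 + 784.314ms (2)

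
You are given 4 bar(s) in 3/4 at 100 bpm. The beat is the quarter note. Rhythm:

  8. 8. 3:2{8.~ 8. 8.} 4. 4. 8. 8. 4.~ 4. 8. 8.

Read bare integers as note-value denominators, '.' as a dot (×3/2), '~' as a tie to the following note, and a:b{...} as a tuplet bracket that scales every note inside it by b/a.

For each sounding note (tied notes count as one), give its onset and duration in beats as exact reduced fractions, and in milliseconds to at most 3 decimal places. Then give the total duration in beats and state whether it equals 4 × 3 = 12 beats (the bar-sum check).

1) 0.0ms=0b +450.0ms=3/4b
2) 450.0ms=3/4b +450.0ms=3/4b
3) 900.0ms=3/2b +600.0ms=1b
4) 1500.0ms=5/2b +300.0ms=1/2b
5) 1800.0ms=3b +900.0ms=3/2b
6) 2700.0ms=9/2b +900.0ms=3/2b
7) 3600.0ms=6b +450.0ms=3/4b
8) 4050.0ms=27/4b +450.0ms=3/4b
9) 4500.0ms=15/2b +1800.0ms=3b
10) 6300.0ms=21/2b +450.0ms=3/4b
11) 6750.0ms=45/4b +450.0ms=3/4b
Σ=12b of 12 (100bpm 3/4) — PASS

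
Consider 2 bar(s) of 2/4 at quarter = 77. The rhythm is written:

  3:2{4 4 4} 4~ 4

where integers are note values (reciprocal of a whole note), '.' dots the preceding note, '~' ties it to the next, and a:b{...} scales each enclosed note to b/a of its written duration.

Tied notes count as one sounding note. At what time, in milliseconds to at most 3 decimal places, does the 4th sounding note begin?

1. 0.0ms @ 0 + 519.481ms (2/3)
2. 519.481ms @ 2/3 + 519.481ms (2/3)
3. 1038.961ms @ 4/3 + 519.481ms (2/3)
4. 1558.442ms @ 2 + 1558.442ms (2)

note 4 onset = 2b = 1558.442ms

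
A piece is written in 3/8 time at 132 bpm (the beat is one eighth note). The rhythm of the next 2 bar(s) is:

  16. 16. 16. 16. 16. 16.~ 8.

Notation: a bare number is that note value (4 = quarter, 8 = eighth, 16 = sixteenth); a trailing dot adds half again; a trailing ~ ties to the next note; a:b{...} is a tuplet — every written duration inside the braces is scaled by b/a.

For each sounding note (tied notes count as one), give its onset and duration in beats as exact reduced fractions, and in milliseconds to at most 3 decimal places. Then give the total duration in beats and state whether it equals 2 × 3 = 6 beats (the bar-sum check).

1) 0.0ms=0b +340.909ms=3/4b
2) 340.909ms=3/4b +340.909ms=3/4b
3) 681.818ms=3/2b +340.909ms=3/4b
4) 1022.727ms=9/4b +340.909ms=3/4b
5) 1363.636ms=3b +340.909ms=3/4b
6) 1704.545ms=15/4b +1022.727ms=9/4b
Σ=6b of 6 (132bpm 3/8) — PASS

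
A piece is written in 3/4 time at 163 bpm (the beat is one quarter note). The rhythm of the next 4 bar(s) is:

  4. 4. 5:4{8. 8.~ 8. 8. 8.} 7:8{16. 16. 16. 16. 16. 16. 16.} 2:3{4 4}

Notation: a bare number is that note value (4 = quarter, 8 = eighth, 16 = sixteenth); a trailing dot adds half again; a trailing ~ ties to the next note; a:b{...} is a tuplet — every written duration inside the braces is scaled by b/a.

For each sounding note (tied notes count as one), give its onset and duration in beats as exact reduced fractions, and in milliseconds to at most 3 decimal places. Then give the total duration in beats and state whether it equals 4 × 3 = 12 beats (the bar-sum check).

1) 0.0ms=0b +552.147ms=3/2b
2) 552.147ms=3/2b +552.147ms=3/2b
3) 1104.294ms=3b +220.859ms=3/5b
4) 1325.153ms=18/5b +441.718ms=6/5b
5) 1766.871ms=24/5b +220.859ms=3/5b
6) 1987.73ms=27/5b +220.859ms=3/5b
7) 2208.589ms=6b +157.756ms=3/7b
8) 2366.345ms=45/7b +157.756ms=3/7b
9) 2524.102ms=48/7b +157.756ms=3/7b
10) 2681.858ms=51/7b +157.756ms=3/7b
11) 2839.614ms=54/7b +157.756ms=3/7b
12) 2997.371ms=57/7b +157.756ms=3/7b
13) 3155.127ms=60/7b +157.756ms=3/7b
14) 3312.883ms=9b +552.147ms=3/2b
15) 3865.031ms=21/2b +552.147ms=3/2b
Σ=12b of 12 (163bpm 3/4) — PASS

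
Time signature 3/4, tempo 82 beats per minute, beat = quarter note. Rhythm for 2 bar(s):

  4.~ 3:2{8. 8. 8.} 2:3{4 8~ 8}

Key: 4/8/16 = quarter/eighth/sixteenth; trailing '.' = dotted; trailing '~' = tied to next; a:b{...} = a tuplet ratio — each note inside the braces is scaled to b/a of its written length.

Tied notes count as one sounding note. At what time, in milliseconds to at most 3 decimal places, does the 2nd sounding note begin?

note 2 onset = 2b = 1463.415ms

1. 0.0ms @ 0 + 1463.415ms (2)
2. 1463.415ms @ 2 + 365.854ms (1/2)
3. 1829.268ms @ 5/2 + 365.854ms (1/2)
4. 2195.122ms @ 3 + 1097.561ms (3/2)
5. 3292.683ms @ 9/2 + 1097.561ms (3/2)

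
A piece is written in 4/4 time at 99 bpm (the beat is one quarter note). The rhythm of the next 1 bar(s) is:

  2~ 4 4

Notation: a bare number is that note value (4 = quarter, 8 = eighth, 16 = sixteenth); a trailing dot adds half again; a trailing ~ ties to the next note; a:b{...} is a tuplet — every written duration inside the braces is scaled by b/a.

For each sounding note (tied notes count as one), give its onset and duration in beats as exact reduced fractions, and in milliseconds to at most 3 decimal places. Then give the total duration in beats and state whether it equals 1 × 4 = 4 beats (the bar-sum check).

1) 0.0ms=0b +1818.182ms=3b
2) 1818.182ms=3b +606.061ms=1b
Σ=4b of 4 (99bpm 4/4) — PASS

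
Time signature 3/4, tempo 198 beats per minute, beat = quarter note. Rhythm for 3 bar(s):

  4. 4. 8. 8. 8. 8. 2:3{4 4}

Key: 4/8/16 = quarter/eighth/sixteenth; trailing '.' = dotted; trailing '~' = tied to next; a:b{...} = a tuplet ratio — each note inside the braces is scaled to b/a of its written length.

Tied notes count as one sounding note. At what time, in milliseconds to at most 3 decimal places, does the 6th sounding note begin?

1. 0.0ms @ 0 + 454.545ms (3/2)
2. 454.545ms @ 3/2 + 454.545ms (3/2)
3. 909.091ms @ 3 + 227.273ms (3/4)
4. 1136.364ms @ 15/4 + 227.273ms (3/4)
5. 1363.636ms @ 9/2 + 227.273ms (3/4)
6. 1590.909ms @ 21/4 + 227.273ms (3/4)
7. 1818.182ms @ 6 + 454.545ms (3/2)
8. 2272.727ms @ 15/2 + 454.545ms (3/2)

note 6 onset = 21/4b = 1590.909ms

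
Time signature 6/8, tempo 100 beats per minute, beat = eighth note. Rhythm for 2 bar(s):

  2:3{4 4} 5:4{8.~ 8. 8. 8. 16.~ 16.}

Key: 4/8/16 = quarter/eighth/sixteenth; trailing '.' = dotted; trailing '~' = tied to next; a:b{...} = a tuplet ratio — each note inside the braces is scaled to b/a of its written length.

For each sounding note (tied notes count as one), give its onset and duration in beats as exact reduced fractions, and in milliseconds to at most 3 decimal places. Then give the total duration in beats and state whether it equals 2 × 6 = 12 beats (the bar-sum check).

1) 0.0ms=0b +1800.0ms=3b
2) 1800.0ms=3b +1800.0ms=3b
3) 3600.0ms=6b +1440.0ms=12/5b
4) 5040.0ms=42/5b +720.0ms=6/5b
5) 5760.0ms=48/5b +720.0ms=6/5b
6) 6480.0ms=54/5b +720.0ms=6/5b
Σ=12b of 12 (100bpm 6/8) — PASS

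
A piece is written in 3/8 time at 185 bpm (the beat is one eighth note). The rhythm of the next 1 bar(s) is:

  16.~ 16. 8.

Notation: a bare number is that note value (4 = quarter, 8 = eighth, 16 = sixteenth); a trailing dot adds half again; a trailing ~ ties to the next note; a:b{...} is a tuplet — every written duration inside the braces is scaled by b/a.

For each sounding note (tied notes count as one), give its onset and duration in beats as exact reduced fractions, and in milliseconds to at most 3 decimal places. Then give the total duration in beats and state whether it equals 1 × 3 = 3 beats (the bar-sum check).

1) 0.0ms=0b +486.486ms=3/2b
2) 486.486ms=3/2b +486.486ms=3/2b
Σ=3b of 3 (185bpm 3/8) — PASS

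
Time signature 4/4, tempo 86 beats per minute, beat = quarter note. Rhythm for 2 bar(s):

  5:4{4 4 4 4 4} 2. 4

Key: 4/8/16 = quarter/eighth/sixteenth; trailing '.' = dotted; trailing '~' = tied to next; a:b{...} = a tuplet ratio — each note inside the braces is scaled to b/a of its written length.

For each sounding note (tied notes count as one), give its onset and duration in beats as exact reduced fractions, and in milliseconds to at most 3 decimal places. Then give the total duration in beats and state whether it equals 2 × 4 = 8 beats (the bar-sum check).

1) 0.0ms=0b +558.14ms=4/5b
2) 558.14ms=4/5b +558.14ms=4/5b
3) 1116.279ms=8/5b +558.14ms=4/5b
4) 1674.419ms=12/5b +558.14ms=4/5b
5) 2232.558ms=16/5b +558.14ms=4/5b
6) 2790.698ms=4b +2093.023ms=3b
7) 4883.721ms=7b +697.674ms=1b
Σ=8b of 8 (86bpm 4/4) — PASS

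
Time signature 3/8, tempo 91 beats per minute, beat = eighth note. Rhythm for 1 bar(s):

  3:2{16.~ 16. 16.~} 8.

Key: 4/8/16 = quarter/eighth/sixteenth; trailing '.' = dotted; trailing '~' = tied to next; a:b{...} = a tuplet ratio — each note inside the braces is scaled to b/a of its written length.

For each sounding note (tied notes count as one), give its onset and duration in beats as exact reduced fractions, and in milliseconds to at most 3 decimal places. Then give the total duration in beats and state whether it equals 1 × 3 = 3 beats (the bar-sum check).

1) 0.0ms=0b +659.341ms=1b
2) 659.341ms=1b +1318.681ms=2b
Σ=3b of 3 (91bpm 3/8) — PASS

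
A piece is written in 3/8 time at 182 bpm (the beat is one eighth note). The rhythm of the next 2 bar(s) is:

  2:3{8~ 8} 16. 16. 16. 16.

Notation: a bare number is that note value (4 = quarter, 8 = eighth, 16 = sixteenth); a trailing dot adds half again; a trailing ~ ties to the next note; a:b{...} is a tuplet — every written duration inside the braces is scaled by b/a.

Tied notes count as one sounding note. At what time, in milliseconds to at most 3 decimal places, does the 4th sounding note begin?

note 4 onset = 9/2b = 1483.516ms

1. 0.0ms @ 0 + 989.011ms (3)
2. 989.011ms @ 3 + 247.253ms (3/4)
3. 1236.264ms @ 15/4 + 247.253ms (3/4)
4. 1483.516ms @ 9/2 + 247.253ms (3/4)
5. 1730.769ms @ 21/4 + 247.253ms (3/4)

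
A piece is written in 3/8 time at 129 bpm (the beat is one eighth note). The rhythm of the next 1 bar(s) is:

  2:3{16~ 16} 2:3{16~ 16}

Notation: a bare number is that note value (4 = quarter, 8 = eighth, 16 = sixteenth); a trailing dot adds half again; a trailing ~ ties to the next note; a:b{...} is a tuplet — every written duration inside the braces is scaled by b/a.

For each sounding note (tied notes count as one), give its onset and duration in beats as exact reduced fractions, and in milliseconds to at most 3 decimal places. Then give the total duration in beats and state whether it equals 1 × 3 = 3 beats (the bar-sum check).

1) 0.0ms=0b +697.674ms=3/2b
2) 697.674ms=3/2b +697.674ms=3/2b
Σ=3b of 3 (129bpm 3/8) — PASS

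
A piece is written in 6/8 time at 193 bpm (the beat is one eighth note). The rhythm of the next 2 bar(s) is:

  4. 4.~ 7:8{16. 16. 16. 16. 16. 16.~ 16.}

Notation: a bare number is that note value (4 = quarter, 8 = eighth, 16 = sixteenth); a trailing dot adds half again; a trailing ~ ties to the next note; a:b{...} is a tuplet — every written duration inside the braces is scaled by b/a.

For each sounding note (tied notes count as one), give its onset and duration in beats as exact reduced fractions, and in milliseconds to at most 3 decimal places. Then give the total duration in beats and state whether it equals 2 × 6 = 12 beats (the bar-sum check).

1) 0.0ms=0b +932.642ms=3b
2) 932.642ms=3b +1199.112ms=27/7b
3) 2131.754ms=48/7b +266.469ms=6/7b
4) 2398.224ms=54/7b +266.469ms=6/7b
5) 2664.693ms=60/7b +266.469ms=6/7b
6) 2931.162ms=66/7b +266.469ms=6/7b
7) 3197.631ms=72/7b +532.939ms=12/7b
Σ=12b of 12 (193bpm 6/8) — PASS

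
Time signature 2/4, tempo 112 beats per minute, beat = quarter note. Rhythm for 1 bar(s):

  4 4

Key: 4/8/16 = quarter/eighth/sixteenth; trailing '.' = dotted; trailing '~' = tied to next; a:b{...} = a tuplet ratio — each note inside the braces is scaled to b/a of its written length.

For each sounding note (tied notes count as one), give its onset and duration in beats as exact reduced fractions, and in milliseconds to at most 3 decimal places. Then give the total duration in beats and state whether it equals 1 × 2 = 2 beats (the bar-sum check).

1) 0.0ms=0b +535.714ms=1b
2) 535.714ms=1b +535.714ms=1b
Σ=2b of 2 (112bpm 2/4) — PASS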